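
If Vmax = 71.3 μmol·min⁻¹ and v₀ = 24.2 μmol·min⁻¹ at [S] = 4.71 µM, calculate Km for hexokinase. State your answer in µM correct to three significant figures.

v/Vmax = 24.2/71.3 = 0.3394 = [S]/(Km+[S]).
So Km + [S] = [S]/0.3394 = 13.88 µM, giving Km = 13.88 − 4.71 = 9.17 µM.

9.17 µM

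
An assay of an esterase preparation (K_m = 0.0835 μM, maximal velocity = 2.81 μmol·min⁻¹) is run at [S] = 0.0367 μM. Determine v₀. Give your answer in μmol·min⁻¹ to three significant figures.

v = Vmax·[S]/(Km + [S]) = 2.81 × 0.0367 / (0.0835 + 0.0367)
  = 0.1031 / 0.1202 = 0.858 μmol·min⁻¹.

0.858 μmol·min⁻¹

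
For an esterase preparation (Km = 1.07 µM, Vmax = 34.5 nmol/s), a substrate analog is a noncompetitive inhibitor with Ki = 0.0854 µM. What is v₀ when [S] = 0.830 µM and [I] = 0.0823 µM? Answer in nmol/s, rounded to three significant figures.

α = 1 + [I]/Ki = 1 + 0.0823/0.0854 = 1.964.
For a noncompetitive inhibitor, Vmax is reduced to Vmax/α while Km is unchanged: Km,app = 1.07 µM, Vmax,app = 17.6 nmol/s.
v = Vmax,app·[S]/(Km,app + [S]) = 17.6 × 0.830/(1.07 + 0.830) = 7.67 nmol/s.

7.67 nmol/s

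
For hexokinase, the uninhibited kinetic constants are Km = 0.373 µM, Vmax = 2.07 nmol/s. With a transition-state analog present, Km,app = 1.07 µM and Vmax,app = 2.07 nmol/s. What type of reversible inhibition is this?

competitive

Km increases (0.373 → 1.07 µM) while Vmax is unchanged — the hallmark of competitive inhibition.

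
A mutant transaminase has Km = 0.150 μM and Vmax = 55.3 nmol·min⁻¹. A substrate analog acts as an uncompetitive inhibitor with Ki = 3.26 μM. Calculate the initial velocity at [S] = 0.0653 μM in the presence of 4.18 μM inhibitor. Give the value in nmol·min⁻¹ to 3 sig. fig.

α = 1 + [I]/Ki = 1 + 4.18/3.26 = 2.282.
For an uncompetitive inhibitor, both parameters are divided by α, giving Vmax/α and Km/α: Km,app = 0.0657 μM, Vmax,app = 24.2 nmol·min⁻¹.
v = Vmax,app·[S]/(Km,app + [S]) = 24.2 × 0.0653/(0.0657 + 0.0653) = 12.1 nmol·min⁻¹.

12.1 nmol·min⁻¹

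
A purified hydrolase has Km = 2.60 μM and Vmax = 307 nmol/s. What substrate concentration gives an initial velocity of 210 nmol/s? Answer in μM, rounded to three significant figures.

5.63 μM

Rearranging v = Vmax[S]/(Km+[S]) gives [S] = Km·v/(Vmax − v).
[S] = 2.60 × 210 / (307 − 210) = 546.0/97.00 = 5.63 μM.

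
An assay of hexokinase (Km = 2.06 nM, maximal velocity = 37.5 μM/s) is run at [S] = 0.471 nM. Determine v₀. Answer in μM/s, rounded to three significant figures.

6.98 μM/s

v = Vmax·[S]/(Km + [S]) = 37.5 × 0.471 / (2.06 + 0.471)
  = 17.66 / 2.531 = 6.98 μM/s.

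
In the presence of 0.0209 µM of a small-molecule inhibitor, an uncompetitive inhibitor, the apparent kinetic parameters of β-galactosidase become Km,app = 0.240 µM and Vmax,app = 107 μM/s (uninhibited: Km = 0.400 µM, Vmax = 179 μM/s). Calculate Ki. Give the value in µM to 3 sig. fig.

Uncompetitive: Vmax,app = Vmax/α (and Km,app = Km/α) with α = 1 + [I]/Ki.
α = Vmax/Vmax,app = 179/107 = 1.673.
Ki = [I]/(α − 1) = 0.0209/0.6729 = 0.0311 µM.

0.0311 µM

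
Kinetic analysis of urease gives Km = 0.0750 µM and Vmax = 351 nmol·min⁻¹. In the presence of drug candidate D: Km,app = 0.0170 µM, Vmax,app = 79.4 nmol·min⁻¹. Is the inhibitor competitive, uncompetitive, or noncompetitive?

Both Km and Vmax decrease by the same factor (~4.42-fold) — characteristic of uncompetitive inhibition.

uncompetitive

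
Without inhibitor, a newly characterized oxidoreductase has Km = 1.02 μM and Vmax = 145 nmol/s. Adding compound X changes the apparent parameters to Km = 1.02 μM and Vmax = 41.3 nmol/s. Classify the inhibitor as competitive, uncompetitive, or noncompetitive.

noncompetitive

Vmax decreases (145 → 41.3 nmol/s) while Km is unchanged — pure noncompetitive inhibition.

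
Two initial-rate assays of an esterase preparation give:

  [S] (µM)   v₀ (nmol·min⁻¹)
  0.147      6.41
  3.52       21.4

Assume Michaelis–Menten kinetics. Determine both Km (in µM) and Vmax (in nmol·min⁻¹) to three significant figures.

From v = Vmax[S]/(Km+[S]), each point gives Vmax = v(Km+[S])/[S].
Equating: 6.41(Km+0.147)/0.147 = 21.4(Km+3.52)/3.52.
43.61·Km + 6.41 = 6.080·Km + 21.4, so (43.61 − 6.080)·Km = 21.4 − 6.41.
Km = 14.99/37.53 = 0.399 µM; then Vmax = 6.41(0.399+0.147)/0.147 = 23.8 nmol·min⁻¹.

Km = 0.399 µM; Vmax = 23.8 nmol·min⁻¹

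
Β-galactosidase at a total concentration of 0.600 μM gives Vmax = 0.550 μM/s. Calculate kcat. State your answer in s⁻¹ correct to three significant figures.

0.917 s⁻¹

kcat = Vmax/[E]total = 0.550 μM/s / 0.600 μM = 0.917 s⁻¹.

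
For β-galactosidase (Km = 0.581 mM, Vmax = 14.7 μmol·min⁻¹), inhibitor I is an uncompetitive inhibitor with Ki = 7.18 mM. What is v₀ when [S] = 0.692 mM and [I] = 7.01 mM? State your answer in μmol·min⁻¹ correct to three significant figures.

With α = 1 + [I]/Ki = 1 + 7.01/7.18 = 1.976, the uncompetitive rate law is v = (Vmax/α)·[S] / (Km/α + [S]).
v = (14.7/1.976)×0.692 / (0.581/1.976 + 0.692) = 5.147/0.9860 = 5.22 μmol·min⁻¹.

5.22 μmol·min⁻¹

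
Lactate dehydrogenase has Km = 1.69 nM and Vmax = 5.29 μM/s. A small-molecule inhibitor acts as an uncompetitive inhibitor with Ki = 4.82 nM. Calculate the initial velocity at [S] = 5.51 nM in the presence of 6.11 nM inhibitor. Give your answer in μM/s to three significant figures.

With α = 1 + [I]/Ki = 1 + 6.11/4.82 = 2.268, the uncompetitive rate law is v = (Vmax/α)·[S] / (Km/α + [S]).
v = (5.29/2.268)×5.51 / (1.69/2.268 + 5.51) = 12.85/6.255 = 2.05 μM/s.

2.05 μM/s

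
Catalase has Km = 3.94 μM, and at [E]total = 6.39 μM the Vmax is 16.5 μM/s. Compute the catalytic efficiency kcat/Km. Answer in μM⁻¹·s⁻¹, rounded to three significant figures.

0.655 μM⁻¹·s⁻¹

kcat = Vmax/[E]total = 16.5/6.39 = 2.58 s⁻¹.
kcat/Km = 2.58/3.94 = 0.655 μM⁻¹·s⁻¹.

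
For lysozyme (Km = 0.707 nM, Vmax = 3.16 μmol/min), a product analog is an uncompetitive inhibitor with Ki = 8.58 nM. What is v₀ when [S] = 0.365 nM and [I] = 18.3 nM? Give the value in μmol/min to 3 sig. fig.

With α = 1 + [I]/Ki = 1 + 18.3/8.58 = 3.133, the uncompetitive rate law is v = (Vmax/α)·[S] / (Km/α + [S]).
v = (3.16/3.133)×0.365 / (0.707/3.133 + 0.365) = 0.3682/0.5907 = 0.623 μmol/min.

0.623 μmol/min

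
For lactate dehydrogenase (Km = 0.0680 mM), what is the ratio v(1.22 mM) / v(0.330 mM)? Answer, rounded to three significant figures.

1.14

Since Vmax cancels, v₂/v₁ = [S]₂(Km+[S]₁) / [S]₁(Km+[S]₂).
= 1.22×(0.0680+0.330) / (0.330×(0.0680+1.22)) = 0.4856/0.4250 = 1.14.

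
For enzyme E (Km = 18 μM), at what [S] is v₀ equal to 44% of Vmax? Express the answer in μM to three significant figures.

v/Vmax = [S]/(Km+[S]) = 0.44, so [S] = Km·0.44/(1 − 0.44) = 18 × 0.7857.
[S] = 14.1 μM.

14.1 μM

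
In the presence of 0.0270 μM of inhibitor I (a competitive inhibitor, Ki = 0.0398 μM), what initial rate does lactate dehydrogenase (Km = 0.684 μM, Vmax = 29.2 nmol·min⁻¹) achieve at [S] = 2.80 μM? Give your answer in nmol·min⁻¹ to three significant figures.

With α = 1 + [I]/Ki = 1 + 0.0270/0.0398 = 1.678, the competitive rate law is v = Vmax[S] / (αKm + [S]).
v = 29.2×2.80 / (1.678×0.684 + 2.80) = 81.76/3.948 = 20.7 nmol·min⁻¹.

20.7 nmol·min⁻¹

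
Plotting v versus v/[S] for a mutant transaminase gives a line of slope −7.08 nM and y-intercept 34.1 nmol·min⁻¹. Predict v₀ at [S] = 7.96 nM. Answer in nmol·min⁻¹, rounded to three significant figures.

In the Eadie–Hofstee form v = Vmax − Km·(v/[S]), the slope is −Km and the intercept is Vmax, so Km = 7.08 nM and Vmax = 34.1 nmol·min⁻¹.
v = 34.1 × 7.96/(7.08 + 7.96) = 18.0 nmol·min⁻¹.

18.0 nmol·min⁻¹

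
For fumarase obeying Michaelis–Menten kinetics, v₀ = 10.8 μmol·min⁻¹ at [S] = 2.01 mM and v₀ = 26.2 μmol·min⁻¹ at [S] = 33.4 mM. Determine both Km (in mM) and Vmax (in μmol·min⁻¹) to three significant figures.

Km = 3.36 mM; Vmax = 28.8 μmol·min⁻¹

From v = Vmax[S]/(Km+[S]), each point gives Vmax = v(Km+[S])/[S].
Equating: 10.8(Km+2.01)/2.01 = 26.2(Km+33.4)/33.4.
5.373·Km + 10.8 = 0.7844·Km + 26.2, so (5.373 − 0.7844)·Km = 26.2 − 10.8.
Km = 15.40/4.589 = 3.36 mM; then Vmax = 10.8(3.36+2.01)/2.01 = 28.8 μmol·min⁻¹.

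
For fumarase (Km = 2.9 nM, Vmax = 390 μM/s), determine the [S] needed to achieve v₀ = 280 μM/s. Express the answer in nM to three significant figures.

The required fractional saturation is v/Vmax = 280/390 = 0.7179.
Then [S]/(Km+[S]) = 0.7179 ⇒ [S] = 2.9 × 0.7179/(1 − 0.7179) = 7.38 nM.

7.38 nM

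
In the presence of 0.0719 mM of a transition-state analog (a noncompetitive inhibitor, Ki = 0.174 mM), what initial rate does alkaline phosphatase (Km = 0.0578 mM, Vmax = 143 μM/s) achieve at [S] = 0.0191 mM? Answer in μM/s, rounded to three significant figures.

With α = 1 + [I]/Ki = 1 + 0.0719/0.174 = 1.413, the noncompetitive rate law is v = (Vmax/α)·[S] / (Km + [S]).
v = (143/1.413)×0.0191 / (0.0578 + 0.0191) = 1.933/0.07690 = 25.1 μM/s.

25.1 μM/s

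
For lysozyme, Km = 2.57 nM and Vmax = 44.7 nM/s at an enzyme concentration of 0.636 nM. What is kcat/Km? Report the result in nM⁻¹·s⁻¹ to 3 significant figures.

27.3 nM⁻¹·s⁻¹

kcat = Vmax/[E]total = 44.7/0.636 = 70.3 s⁻¹.
kcat/Km = 70.3/2.57 = 27.3 nM⁻¹·s⁻¹.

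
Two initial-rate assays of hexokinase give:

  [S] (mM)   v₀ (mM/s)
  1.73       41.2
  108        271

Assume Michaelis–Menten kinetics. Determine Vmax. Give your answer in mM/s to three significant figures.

298 mM/s

From v = Vmax[S]/(Km+[S]), each point gives Vmax = v(Km+[S])/[S].
Equating: 41.2(Km+1.73)/1.73 = 271(Km+108)/108.
23.82·Km + 41.2 = 2.509·Km + 271, so (23.82 − 2.509)·Km = 271 − 41.2.
Km = 229.8/21.31 = 10.8 mM; then Vmax = 41.2(10.8+1.73)/1.73 = 298 mM/s.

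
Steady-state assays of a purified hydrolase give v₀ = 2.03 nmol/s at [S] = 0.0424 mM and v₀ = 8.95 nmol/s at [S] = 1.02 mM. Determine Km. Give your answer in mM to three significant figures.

0.177 mM

In reciprocal form, 1/v = (Km/Vmax)·(1/[S]) + 1/Vmax. The two points give (1/[S], 1/v) = (23.58, 0.4926) and (0.9804, 0.1117).
Slope = (0.4926 − 0.1117)/(23.58 − 0.9804) = 0.01685; intercept = 0.4926 − 0.01685×23.58 = 0.09521.
Vmax = 1/intercept = 10.5 nmol/s; Km = slope × Vmax = 0.01685 × 10.5 = 0.177 mM.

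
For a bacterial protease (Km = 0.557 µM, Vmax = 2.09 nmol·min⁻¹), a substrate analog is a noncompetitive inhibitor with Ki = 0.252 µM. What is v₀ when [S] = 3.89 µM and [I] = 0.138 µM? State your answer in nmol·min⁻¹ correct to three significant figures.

α = 1 + [I]/Ki = 1 + 0.138/0.252 = 1.548.
For a noncompetitive inhibitor, Vmax is reduced to Vmax/α while Km is unchanged: Km,app = 0.557 µM, Vmax,app = 1.35 nmol·min⁻¹.
v = Vmax,app·[S]/(Km,app + [S]) = 1.35 × 3.89/(0.557 + 3.89) = 1.18 nmol·min⁻¹.

1.18 nmol·min⁻¹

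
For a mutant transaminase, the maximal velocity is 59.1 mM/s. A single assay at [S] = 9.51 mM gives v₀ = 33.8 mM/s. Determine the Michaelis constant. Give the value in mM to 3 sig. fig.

7.12 mM

From v = Vmax[S]/(Km+[S]), Km = [S](Vmax − v)/v.
Km = 9.51 × (59.1 − 33.8) / 33.8 = 240.6/33.8 = 7.12 mM.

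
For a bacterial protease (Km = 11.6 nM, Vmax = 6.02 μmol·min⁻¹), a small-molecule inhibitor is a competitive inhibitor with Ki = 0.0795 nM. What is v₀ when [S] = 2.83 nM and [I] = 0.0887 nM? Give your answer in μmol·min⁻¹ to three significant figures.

0.622 μmol·min⁻¹

With α = 1 + [I]/Ki = 1 + 0.0887/0.0795 = 2.116, the competitive rate law is v = Vmax[S] / (αKm + [S]).
v = 6.02×2.83 / (2.116×11.6 + 2.83) = 17.04/27.37 = 0.622 μmol·min⁻¹.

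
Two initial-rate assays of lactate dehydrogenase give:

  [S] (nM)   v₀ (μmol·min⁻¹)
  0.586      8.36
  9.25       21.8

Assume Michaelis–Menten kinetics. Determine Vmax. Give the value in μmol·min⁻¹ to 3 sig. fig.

From v = Vmax[S]/(Km+[S]), each point gives Vmax = v(Km+[S])/[S].
Equating: 8.36(Km+0.586)/0.586 = 21.8(Km+9.25)/9.25.
14.27·Km + 8.36 = 2.357·Km + 21.8, so (14.27 − 2.357)·Km = 21.8 − 8.36.
Km = 13.44/11.91 = 1.13 nM; then Vmax = 8.36(1.13+0.586)/0.586 = 24.5 μmol·min⁻¹.

24.5 μmol·min⁻¹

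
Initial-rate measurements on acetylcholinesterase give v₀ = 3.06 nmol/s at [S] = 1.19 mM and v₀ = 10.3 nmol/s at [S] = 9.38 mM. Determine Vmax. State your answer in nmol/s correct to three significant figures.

In reciprocal form, 1/v = (Km/Vmax)·(1/[S]) + 1/Vmax. The two points give (1/[S], 1/v) = (0.8403, 0.3268) and (0.1066, 0.09709).
Slope = (0.3268 − 0.09709)/(0.8403 − 0.1066) = 0.3131; intercept = 0.3268 − 0.3131×0.8403 = 0.06371.
Vmax = 1/intercept = 15.7 nmol/s; Km = slope × Vmax = 0.3131 × 15.7 = 4.91 mM.

15.7 nmol/s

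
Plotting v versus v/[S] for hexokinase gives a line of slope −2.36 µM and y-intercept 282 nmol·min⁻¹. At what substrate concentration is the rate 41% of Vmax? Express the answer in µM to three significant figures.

The Eadie–Hofstee slope gives Km = 2.36 µM (slope = −Km).
v/Vmax = [S]/(Km+[S]) = 0.41 ⇒ [S] = Km·0.41/(1−0.41) = 2.36 × 0.6949 = 1.64 µM.

1.64 µM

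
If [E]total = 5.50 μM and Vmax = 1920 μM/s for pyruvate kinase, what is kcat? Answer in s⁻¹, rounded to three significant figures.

kcat = Vmax/[E]total = 1920 μM/s / 5.50 μM = 349 s⁻¹.

349 s⁻¹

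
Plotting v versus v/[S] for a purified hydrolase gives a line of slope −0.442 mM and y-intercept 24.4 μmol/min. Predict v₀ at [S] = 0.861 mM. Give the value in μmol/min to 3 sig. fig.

16.1 μmol/min

In the Eadie–Hofstee form v = Vmax − Km·(v/[S]), the slope is −Km and the intercept is Vmax, so Km = 0.442 mM and Vmax = 24.4 μmol/min.
v = 24.4 × 0.861/(0.442 + 0.861) = 16.1 μmol/min.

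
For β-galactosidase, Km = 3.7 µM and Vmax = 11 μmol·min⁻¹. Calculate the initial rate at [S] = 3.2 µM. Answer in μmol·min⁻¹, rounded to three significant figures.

5.10 μmol·min⁻¹

[S]/(Km+[S]) = 3.2/6.900 = 0.4638, the fractional saturation.
v = 0.4638 × Vmax = 0.4638 × 11 = 5.10 μmol·min⁻¹.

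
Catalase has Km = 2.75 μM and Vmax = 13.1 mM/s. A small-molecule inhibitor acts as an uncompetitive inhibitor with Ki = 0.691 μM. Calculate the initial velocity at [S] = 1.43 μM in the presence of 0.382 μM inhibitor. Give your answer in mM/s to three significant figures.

With α = 1 + [I]/Ki = 1 + 0.382/0.691 = 1.553, the uncompetitive rate law is v = (Vmax/α)·[S] / (Km/α + [S]).
v = (13.1/1.553)×1.43 / (2.75/1.553 + 1.43) = 12.06/3.201 = 3.77 mM/s.

3.77 mM/s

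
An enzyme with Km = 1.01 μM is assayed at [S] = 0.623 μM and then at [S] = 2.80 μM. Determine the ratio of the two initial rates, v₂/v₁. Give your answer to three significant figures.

1.93

The fractional saturations are [S]/(Km+[S]) = 0.623/1.633 = 0.3815 and 2.80/3.810 = 0.7349.
v₂/v₁ is just their ratio: 0.7349/0.3815 = 1.93.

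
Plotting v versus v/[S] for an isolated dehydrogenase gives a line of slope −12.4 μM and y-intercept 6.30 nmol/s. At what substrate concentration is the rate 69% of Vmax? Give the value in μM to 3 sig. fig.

27.6 μM

The Eadie–Hofstee slope gives Km = 12.4 μM (slope = −Km).
v/Vmax = [S]/(Km+[S]) = 0.69 ⇒ [S] = Km·0.69/(1−0.69) = 12.4 × 2.226 = 27.6 μM.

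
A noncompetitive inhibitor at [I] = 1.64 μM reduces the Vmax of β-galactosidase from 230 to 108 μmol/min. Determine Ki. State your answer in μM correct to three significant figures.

1.45 μM

Noncompetitive: Vmax,app = Vmax/α with α = 1 + [I]/Ki.
α = Vmax/Vmax,app = 230/108 = 2.130.
Ki = [I]/(α − 1) = 1.64/1.130 = 1.45 μM.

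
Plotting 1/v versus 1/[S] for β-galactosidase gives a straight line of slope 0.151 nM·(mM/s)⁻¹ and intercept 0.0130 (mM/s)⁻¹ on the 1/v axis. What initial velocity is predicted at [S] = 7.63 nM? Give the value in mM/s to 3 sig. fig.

30.5 mM/s

The y-intercept is 1/Vmax, so Vmax = 1/0.0130 = 76.9 mM/s.
The slope is Km/Vmax, so Km = 0.151 × 76.9 = 11.6 nM.
Then v = 76.9 × 7.63/(11.6 + 7.63) = 30.5 mM/s.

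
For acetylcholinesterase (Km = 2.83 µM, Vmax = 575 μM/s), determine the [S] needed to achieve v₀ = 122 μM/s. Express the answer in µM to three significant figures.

0.762 µM

The required fractional saturation is v/Vmax = 122/575 = 0.2122.
Then [S]/(Km+[S]) = 0.2122 ⇒ [S] = 2.83 × 0.2122/(1 − 0.2122) = 0.762 µM.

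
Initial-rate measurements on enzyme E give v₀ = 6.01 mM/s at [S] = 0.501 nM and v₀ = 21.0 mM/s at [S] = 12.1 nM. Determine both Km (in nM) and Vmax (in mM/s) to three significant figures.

Km = 1.46 nM; Vmax = 23.5 mM/s

From v = Vmax[S]/(Km+[S]), each point gives Vmax = v(Km+[S])/[S].
Equating: 6.01(Km+0.501)/0.501 = 21.0(Km+12.1)/12.1.
12.00·Km + 6.01 = 1.736·Km + 21.0, so (12.00 − 1.736)·Km = 21.0 − 6.01.
Km = 14.99/10.26 = 1.46 nM; then Vmax = 6.01(1.46+0.501)/0.501 = 23.5 mM/s.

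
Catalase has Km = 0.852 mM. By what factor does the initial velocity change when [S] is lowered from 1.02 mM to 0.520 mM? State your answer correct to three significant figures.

0.696

The fractional saturations are [S]/(Km+[S]) = 1.02/1.872 = 0.5449 and 0.520/1.372 = 0.3790.
v₂/v₁ is just their ratio: 0.3790/0.5449 = 0.696.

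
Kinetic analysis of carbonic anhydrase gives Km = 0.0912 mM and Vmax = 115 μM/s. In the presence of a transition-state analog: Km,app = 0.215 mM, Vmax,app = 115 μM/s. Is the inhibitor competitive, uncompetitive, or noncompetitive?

competitive

Km increases (0.0912 → 0.215 mM) while Vmax is unchanged — the hallmark of competitive inhibition.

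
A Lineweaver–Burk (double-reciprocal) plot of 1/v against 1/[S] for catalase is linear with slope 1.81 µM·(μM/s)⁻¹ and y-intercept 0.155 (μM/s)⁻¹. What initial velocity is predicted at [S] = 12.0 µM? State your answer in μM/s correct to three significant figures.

The y-intercept is 1/Vmax, so Vmax = 1/0.155 = 6.45 μM/s.
The slope is Km/Vmax, so Km = 1.81 × 6.45 = 11.7 µM.
Then v = 6.45 × 12.0/(11.7 + 12.0) = 3.27 μM/s.

3.27 μM/s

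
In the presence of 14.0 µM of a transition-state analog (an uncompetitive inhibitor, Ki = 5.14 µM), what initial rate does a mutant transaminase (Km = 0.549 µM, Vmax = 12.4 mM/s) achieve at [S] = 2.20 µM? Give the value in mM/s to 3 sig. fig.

3.12 mM/s

α = 1 + [I]/Ki = 1 + 14.0/5.14 = 3.724.
For an uncompetitive inhibitor, both parameters are divided by α, giving Vmax/α and Km/α: Km,app = 0.147 µM, Vmax,app = 3.33 mM/s.
v = Vmax,app·[S]/(Km,app + [S]) = 3.33 × 2.20/(0.147 + 2.20) = 3.12 mM/s.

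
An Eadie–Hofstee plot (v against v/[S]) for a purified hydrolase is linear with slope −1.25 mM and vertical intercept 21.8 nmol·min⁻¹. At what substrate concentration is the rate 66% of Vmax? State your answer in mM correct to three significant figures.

2.43 mM

The Eadie–Hofstee slope gives Km = 1.25 mM (slope = −Km).
v/Vmax = [S]/(Km+[S]) = 0.66 ⇒ [S] = Km·0.66/(1−0.66) = 1.25 × 1.941 = 2.43 mM.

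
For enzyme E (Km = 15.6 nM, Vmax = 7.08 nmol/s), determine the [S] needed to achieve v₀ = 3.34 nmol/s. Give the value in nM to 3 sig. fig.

The required fractional saturation is v/Vmax = 3.34/7.08 = 0.4718.
Then [S]/(Km+[S]) = 0.4718 ⇒ [S] = 15.6 × 0.4718/(1 − 0.4718) = 13.9 nM.

13.9 nM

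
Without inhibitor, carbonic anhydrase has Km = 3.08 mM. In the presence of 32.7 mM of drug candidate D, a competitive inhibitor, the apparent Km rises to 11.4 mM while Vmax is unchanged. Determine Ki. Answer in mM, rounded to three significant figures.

12.1 mM

Competitive: Km,app = α·Km with α = 1 + [I]/Ki.
α = Km,app/Km = 11.4/3.08 = 3.701.
Ki = [I]/(α − 1) = 32.7/2.701 = 12.1 mM.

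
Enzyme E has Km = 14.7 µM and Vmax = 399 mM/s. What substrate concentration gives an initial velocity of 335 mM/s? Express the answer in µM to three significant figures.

Rearranging v = Vmax[S]/(Km+[S]) gives [S] = Km·v/(Vmax − v).
[S] = 14.7 × 335 / (399 − 335) = 4924/64.00 = 76.9 µM.

76.9 µM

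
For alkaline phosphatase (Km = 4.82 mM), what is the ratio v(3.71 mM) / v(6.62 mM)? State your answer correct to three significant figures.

Since Vmax cancels, v₂/v₁ = [S]₂(Km+[S]₁) / [S]₁(Km+[S]₂).
= 3.71×(4.82+6.62) / (6.62×(4.82+3.71)) = 42.44/56.47 = 0.752.

0.752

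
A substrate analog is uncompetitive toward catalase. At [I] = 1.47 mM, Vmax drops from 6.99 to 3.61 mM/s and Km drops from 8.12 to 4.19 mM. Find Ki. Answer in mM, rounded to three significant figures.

Uncompetitive: Vmax,app = Vmax/α (and Km,app = Km/α) with α = 1 + [I]/Ki.
α = Vmax/Vmax,app = 6.99/3.61 = 1.936.
Since α = 1 + [I]/Ki, [I]/Ki = 1.936 − 1 = 0.9363 and Ki = 1.47/0.9363 = 1.57 mM.

1.57 mM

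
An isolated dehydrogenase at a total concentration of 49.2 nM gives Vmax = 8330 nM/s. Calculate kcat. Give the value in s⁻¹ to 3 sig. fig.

kcat = Vmax/[E]total = 8330 nM/s / 49.2 nM = 169 s⁻¹.

169 s⁻¹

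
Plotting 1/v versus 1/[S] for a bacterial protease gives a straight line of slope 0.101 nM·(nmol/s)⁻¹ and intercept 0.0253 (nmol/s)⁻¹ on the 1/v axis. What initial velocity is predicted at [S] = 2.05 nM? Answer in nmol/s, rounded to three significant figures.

13.4 nmol/s

The y-intercept is 1/Vmax, so Vmax = 1/0.0253 = 39.5 nmol/s.
The slope is Km/Vmax, so Km = 0.101 × 39.5 = 3.99 nM.
Then v = 39.5 × 2.05/(3.99 + 2.05) = 13.4 nmol/s.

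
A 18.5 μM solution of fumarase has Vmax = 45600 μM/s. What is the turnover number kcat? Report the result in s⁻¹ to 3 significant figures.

kcat = Vmax/[E]total = 45600 μM/s / 18.5 μM = 2460 s⁻¹.

2460 s⁻¹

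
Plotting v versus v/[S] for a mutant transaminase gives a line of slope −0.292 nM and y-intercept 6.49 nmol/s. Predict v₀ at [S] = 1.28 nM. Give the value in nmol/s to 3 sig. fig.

In the Eadie–Hofstee form v = Vmax − Km·(v/[S]), the slope is −Km and the intercept is Vmax, so Km = 0.292 nM and Vmax = 6.49 nmol/s.
v = 6.49 × 1.28/(0.292 + 1.28) = 5.28 nmol/s.

5.28 nmol/s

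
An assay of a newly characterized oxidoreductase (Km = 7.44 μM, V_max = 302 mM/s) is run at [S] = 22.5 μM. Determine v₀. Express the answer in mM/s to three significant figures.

v = Vmax·[S]/(Km + [S]) = 302 × 22.5 / (7.44 + 22.5)
  = 6795 / 29.94 = 227 mM/s.

227 mM/s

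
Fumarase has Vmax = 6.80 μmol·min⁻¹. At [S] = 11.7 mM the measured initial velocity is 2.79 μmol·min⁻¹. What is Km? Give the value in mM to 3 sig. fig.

v/Vmax = 2.79/6.80 = 0.4103 = [S]/(Km+[S]).
So Km + [S] = [S]/0.4103 = 28.52 mM, giving Km = 28.52 − 11.7 = 16.8 mM.

16.8 mM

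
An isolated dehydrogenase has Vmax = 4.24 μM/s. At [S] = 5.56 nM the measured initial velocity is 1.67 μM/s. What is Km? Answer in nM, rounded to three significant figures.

v/Vmax = 1.67/4.24 = 0.3939 = [S]/(Km+[S]).
So Km + [S] = [S]/0.3939 = 14.12 nM, giving Km = 14.12 − 5.56 = 8.56 nM.

8.56 nM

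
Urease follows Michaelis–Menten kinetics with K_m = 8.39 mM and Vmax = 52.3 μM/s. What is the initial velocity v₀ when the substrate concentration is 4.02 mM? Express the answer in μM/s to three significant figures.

v = Vmax·[S]/(Km + [S]) = 52.3 × 4.02 / (8.39 + 4.02)
  = 210.2 / 12.41 = 16.9 μM/s.

16.9 μM/s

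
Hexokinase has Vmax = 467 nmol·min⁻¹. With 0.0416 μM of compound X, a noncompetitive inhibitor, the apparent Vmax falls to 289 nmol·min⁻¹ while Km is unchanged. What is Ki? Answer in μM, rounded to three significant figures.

0.0675 μM

Noncompetitive: Vmax,app = Vmax/α with α = 1 + [I]/Ki.
α = Vmax/Vmax,app = 467/289 = 1.616.
Ki = [I]/(α − 1) = 0.0416/0.6159 = 0.0675 μM.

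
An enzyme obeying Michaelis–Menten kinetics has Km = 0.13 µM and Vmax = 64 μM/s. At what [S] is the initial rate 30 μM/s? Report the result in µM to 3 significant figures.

0.115 µM

The required fractional saturation is v/Vmax = 30/64 = 0.4688.
Then [S]/(Km+[S]) = 0.4688 ⇒ [S] = 0.13 × 0.4688/(1 − 0.4688) = 0.115 µM.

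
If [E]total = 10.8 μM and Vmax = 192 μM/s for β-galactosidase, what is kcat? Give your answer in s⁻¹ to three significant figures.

17.8 s⁻¹

kcat = Vmax/[E]total = 192 μM/s / 10.8 μM = 17.8 s⁻¹.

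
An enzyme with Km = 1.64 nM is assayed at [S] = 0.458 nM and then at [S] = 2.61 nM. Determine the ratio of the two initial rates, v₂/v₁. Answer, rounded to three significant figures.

2.81

Since Vmax cancels, v₂/v₁ = [S]₂(Km+[S]₁) / [S]₁(Km+[S]₂).
= 2.61×(1.64+0.458) / (0.458×(1.64+2.61)) = 5.476/1.947 = 2.81.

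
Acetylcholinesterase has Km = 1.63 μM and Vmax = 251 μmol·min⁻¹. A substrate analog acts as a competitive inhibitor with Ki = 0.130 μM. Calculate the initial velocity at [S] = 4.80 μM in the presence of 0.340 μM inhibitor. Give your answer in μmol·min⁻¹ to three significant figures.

113 μmol·min⁻¹

With α = 1 + [I]/Ki = 1 + 0.340/0.130 = 3.615, the competitive rate law is v = Vmax[S] / (αKm + [S]).
v = 251×4.80 / (3.615×1.63 + 4.80) = 1205/10.69 = 113 μmol·min⁻¹.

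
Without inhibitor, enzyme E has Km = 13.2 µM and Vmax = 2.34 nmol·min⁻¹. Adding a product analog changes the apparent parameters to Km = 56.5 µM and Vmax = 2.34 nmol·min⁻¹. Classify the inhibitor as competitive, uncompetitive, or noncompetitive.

competitive

Km increases (13.2 → 56.5 µM) while Vmax is unchanged — the hallmark of competitive inhibition.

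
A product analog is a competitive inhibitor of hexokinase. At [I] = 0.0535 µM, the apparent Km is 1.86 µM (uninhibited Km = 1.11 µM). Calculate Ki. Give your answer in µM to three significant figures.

0.0792 µM

Competitive: Km,app = α·Km with α = 1 + [I]/Ki.
α = Km,app/Km = 1.86/1.11 = 1.676.
Ki = [I]/(α − 1) = 0.0535/0.6757 = 0.0792 µM.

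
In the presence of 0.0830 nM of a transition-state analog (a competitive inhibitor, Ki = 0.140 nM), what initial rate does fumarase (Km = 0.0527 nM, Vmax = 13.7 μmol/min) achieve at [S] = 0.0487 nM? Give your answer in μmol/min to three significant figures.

α = 1 + [I]/Ki = 1 + 0.0830/0.140 = 1.593.
For a competitive inhibitor, Vmax is unchanged and the apparent Km becomes α·Km: Km,app = 0.0839 nM, Vmax,app = 13.7 μmol/min.
v = Vmax,app·[S]/(Km,app + [S]) = 13.7 × 0.0487/(0.0839 + 0.0487) = 5.03 μmol/min.

5.03 μmol/min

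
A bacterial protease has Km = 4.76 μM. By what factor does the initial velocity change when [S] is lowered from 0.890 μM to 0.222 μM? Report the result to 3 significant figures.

Since Vmax cancels, v₂/v₁ = [S]₂(Km+[S]₁) / [S]₁(Km+[S]₂).
= 0.222×(4.76+0.890) / (0.890×(4.76+0.222)) = 1.254/4.434 = 0.283.

0.283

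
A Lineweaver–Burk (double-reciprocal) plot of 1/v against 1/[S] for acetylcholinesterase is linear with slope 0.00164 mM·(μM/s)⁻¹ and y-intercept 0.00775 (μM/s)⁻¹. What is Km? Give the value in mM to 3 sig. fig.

y-intercept = 1/Vmax ⇒ Vmax = 129 μM/s; slope = Km/Vmax ⇒ Km = slope × Vmax.
Km = 0.00164 × 129 = 0.212 mM.

0.212 mM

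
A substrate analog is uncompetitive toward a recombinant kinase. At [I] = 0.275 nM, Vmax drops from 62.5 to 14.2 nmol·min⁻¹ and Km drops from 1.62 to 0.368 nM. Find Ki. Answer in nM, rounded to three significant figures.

Uncompetitive: Vmax,app = Vmax/α (and Km,app = Km/α) with α = 1 + [I]/Ki.
α = Vmax/Vmax,app = 62.5/14.2 = 4.401.
Ki = [I]/(α − 1) = 0.275/3.401 = 0.0808 nM.

0.0808 nM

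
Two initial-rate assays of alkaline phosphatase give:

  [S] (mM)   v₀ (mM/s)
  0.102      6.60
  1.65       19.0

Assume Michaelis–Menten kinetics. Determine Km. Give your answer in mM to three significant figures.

In reciprocal form, 1/v = (Km/Vmax)·(1/[S]) + 1/Vmax. The two points give (1/[S], 1/v) = (9.804, 0.1515) and (0.6061, 0.05263).
Slope = (0.1515 − 0.05263)/(9.804 − 0.6061) = 0.01075; intercept = 0.1515 − 0.01075×9.804 = 0.04612.
Vmax = 1/intercept = 21.7 mM/s; Km = slope × Vmax = 0.01075 × 21.7 = 0.233 mM.

0.233 mM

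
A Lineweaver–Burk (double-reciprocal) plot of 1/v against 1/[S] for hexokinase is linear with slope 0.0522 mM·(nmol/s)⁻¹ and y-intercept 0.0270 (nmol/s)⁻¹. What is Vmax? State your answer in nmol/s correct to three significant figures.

37.0 nmol/s

The y-intercept of a Lineweaver–Burk plot equals 1/Vmax, so Vmax = 1/0.0270 = 37.0 nmol/s.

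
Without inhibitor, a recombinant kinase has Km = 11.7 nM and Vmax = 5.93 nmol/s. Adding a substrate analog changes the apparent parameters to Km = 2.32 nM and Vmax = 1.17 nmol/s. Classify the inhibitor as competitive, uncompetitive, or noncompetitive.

Both Km and Vmax decrease by the same factor (~5.05-fold) — characteristic of uncompetitive inhibition.

uncompetitive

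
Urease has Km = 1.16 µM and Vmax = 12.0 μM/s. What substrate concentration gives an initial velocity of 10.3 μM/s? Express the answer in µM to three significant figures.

Rearranging v = Vmax[S]/(Km+[S]) gives [S] = Km·v/(Vmax − v).
[S] = 1.16 × 10.3 / (12.0 − 10.3) = 11.95/1.700 = 7.03 µM.

7.03 µM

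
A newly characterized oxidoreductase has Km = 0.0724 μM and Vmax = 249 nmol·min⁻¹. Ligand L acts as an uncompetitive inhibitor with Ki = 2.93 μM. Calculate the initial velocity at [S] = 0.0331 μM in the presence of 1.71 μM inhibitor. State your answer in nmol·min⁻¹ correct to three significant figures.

66.0 nmol·min⁻¹

α = 1 + [I]/Ki = 1 + 1.71/2.93 = 1.584.
For an uncompetitive inhibitor, both parameters are divided by α, giving Vmax/α and Km/α: Km,app = 0.0457 μM, Vmax,app = 157 nmol·min⁻¹.
v = Vmax,app·[S]/(Km,app + [S]) = 157 × 0.0331/(0.0457 + 0.0331) = 66.0 nmol·min⁻¹.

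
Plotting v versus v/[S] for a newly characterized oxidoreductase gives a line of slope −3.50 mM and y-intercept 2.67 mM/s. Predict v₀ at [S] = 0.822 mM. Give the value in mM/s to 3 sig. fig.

0.508 mM/s

In the Eadie–Hofstee form v = Vmax − Km·(v/[S]), the slope is −Km and the intercept is Vmax, so Km = 3.50 mM and Vmax = 2.67 mM/s.
v = 2.67 × 0.822/(3.50 + 0.822) = 0.508 mM/s.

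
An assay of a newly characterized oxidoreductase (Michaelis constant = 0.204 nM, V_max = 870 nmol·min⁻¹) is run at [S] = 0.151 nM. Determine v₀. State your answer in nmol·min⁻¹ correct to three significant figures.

[S]/(Km+[S]) = 0.151/0.3550 = 0.4254, the fractional saturation.
v = 0.4254 × Vmax = 0.4254 × 870 = 370 nmol·min⁻¹.

370 nmol·min⁻¹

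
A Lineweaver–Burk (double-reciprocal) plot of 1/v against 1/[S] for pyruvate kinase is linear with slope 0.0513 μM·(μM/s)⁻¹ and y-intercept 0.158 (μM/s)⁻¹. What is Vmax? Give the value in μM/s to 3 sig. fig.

The y-intercept of a Lineweaver–Burk plot equals 1/Vmax, so Vmax = 1/0.158 = 6.33 μM/s.

6.33 μM/s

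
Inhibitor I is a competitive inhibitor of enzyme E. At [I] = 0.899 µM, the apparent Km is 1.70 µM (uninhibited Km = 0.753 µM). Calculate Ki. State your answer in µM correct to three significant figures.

0.715 µM

Competitive: Km,app = α·Km with α = 1 + [I]/Ki.
α = Km,app/Km = 1.70/0.753 = 2.258.
Since α = 1 + [I]/Ki, [I]/Ki = 2.258 − 1 = 1.258 and Ki = 0.899/1.258 = 0.715 µM.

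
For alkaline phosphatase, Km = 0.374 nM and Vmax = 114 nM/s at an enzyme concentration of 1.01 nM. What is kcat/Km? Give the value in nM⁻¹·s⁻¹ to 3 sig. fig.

kcat = Vmax/[E]total = 114/1.01 = 113 s⁻¹.
kcat/Km = 113/0.374 = 302 nM⁻¹·s⁻¹.

302 nM⁻¹·s⁻¹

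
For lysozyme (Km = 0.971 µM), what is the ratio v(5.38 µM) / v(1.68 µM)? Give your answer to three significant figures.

1.34

The fractional saturations are [S]/(Km+[S]) = 1.68/2.651 = 0.6337 and 5.38/6.351 = 0.8471.
v₂/v₁ is just their ratio: 0.8471/0.6337 = 1.34.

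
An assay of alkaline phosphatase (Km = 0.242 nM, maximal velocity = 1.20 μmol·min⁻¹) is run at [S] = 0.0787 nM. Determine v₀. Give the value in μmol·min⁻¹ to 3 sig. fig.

0.294 μmol·min⁻¹

v = Vmax·[S]/(Km + [S]) = 1.20 × 0.0787 / (0.242 + 0.0787)
  = 0.09444 / 0.3207 = 0.294 μmol·min⁻¹.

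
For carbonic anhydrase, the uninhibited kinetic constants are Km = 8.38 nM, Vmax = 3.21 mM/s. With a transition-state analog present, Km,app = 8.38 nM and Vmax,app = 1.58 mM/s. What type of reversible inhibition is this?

noncompetitive

Vmax decreases (3.21 → 1.58 mM/s) while Km is unchanged — pure noncompetitive inhibition.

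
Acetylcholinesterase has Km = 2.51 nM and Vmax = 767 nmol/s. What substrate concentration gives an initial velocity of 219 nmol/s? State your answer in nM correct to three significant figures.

The required fractional saturation is v/Vmax = 219/767 = 0.2855.
Then [S]/(Km+[S]) = 0.2855 ⇒ [S] = 2.51 × 0.2855/(1 − 0.2855) = 1.00 nM.

1.00 nM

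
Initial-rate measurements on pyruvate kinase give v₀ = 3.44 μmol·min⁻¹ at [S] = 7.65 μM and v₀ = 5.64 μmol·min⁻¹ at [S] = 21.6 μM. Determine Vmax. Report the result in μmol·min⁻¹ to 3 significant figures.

From v = Vmax[S]/(Km+[S]), each point gives Vmax = v(Km+[S])/[S].
Equating: 3.44(Km+7.65)/7.65 = 5.64(Km+21.6)/21.6.
0.4497·Km + 3.44 = 0.2611·Km + 5.64, so (0.4497 − 0.2611)·Km = 5.64 − 3.44.
Km = 2.200/0.1886 = 11.7 μM; then Vmax = 3.44(11.7+7.65)/7.65 = 8.69 μmol·min⁻¹.

8.69 μmol·min⁻¹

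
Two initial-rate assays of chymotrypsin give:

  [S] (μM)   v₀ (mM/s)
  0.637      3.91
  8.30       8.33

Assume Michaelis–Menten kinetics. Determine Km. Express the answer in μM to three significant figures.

0.861 μM

From v = Vmax[S]/(Km+[S]), each point gives Vmax = v(Km+[S])/[S].
Equating: 3.91(Km+0.637)/0.637 = 8.33(Km+8.30)/8.30.
6.138·Km + 3.91 = 1.004·Km + 8.33, so (6.138 − 1.004)·Km = 8.33 − 3.91.
Km = 4.420/5.135 = 0.861 μM; then Vmax = 3.91(0.861+0.637)/0.637 = 9.19 mM/s.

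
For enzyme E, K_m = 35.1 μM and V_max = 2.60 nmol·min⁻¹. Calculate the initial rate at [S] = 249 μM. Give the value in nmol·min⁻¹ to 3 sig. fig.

2.28 nmol·min⁻¹

[S]/(Km+[S]) = 249/284.1 = 0.8765, the fractional saturation.
v = 0.8765 × Vmax = 0.8765 × 2.60 = 2.28 nmol·min⁻¹.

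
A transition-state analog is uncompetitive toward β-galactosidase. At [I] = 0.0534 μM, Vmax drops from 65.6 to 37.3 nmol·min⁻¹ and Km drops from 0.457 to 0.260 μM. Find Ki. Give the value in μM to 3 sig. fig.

0.0704 μM

Uncompetitive: Vmax,app = Vmax/α (and Km,app = Km/α) with α = 1 + [I]/Ki.
α = Vmax/Vmax,app = 65.6/37.3 = 1.759.
Ki = [I]/(α − 1) = 0.0534/0.7587 = 0.0704 μM.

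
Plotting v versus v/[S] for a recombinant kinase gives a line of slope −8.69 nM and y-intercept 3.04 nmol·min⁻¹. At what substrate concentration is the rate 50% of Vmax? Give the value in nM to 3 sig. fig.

8.69 nM

The Eadie–Hofstee slope gives Km = 8.69 nM (slope = −Km).
v/Vmax = [S]/(Km+[S]) = 0.5 ⇒ [S] = Km·0.5/(1−0.5) = 8.69 × 1.000 = 8.69 nM.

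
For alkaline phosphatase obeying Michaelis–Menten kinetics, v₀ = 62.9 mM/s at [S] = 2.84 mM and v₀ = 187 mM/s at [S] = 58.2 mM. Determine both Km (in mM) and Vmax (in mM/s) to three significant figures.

In reciprocal form, 1/v = (Km/Vmax)·(1/[S]) + 1/Vmax. The two points give (1/[S], 1/v) = (0.3521, 0.01590) and (0.01718, 0.005348).
Slope = (0.01590 − 0.005348)/(0.3521 − 0.01718) = 0.03150; intercept = 0.01590 − 0.03150×0.3521 = 0.004806.
Vmax = 1/intercept = 208 mM/s; Km = slope × Vmax = 0.03150 × 208 = 6.55 mM.

Km = 6.55 mM; Vmax = 208 mM/s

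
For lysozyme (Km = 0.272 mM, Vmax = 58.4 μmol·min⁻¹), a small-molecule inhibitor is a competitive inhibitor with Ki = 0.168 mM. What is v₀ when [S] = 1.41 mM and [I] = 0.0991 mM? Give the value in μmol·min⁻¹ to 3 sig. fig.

44.7 μmol·min⁻¹

α = 1 + [I]/Ki = 1 + 0.0991/0.168 = 1.590.
For a competitive inhibitor, Vmax is unchanged and the apparent Km becomes α·Km: Km,app = 0.432 mM, Vmax,app = 58.4 μmol·min⁻¹.
v = Vmax,app·[S]/(Km,app + [S]) = 58.4 × 1.41/(0.432 + 1.41) = 44.7 μmol·min⁻¹.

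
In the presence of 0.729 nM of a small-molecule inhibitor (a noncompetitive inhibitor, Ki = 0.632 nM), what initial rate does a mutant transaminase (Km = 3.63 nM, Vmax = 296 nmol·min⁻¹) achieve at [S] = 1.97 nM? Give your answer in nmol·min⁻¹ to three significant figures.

48.4 nmol·min⁻¹

α = 1 + [I]/Ki = 1 + 0.729/0.632 = 2.153.
For a noncompetitive inhibitor, Vmax is reduced to Vmax/α while Km is unchanged: Km,app = 3.63 nM, Vmax,app = 137 nmol·min⁻¹.
v = Vmax,app·[S]/(Km,app + [S]) = 137 × 1.97/(3.63 + 1.97) = 48.4 nmol·min⁻¹.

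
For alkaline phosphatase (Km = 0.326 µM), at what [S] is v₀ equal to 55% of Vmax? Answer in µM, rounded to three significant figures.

0.398 µM

v/Vmax = [S]/(Km+[S]) = 0.55, so [S] = Km·0.55/(1 − 0.55) = 0.326 × 1.222.
[S] = 0.398 µM.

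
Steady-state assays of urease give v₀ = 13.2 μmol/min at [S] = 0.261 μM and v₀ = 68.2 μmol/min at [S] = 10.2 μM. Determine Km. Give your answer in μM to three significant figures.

1.25 μM

In reciprocal form, 1/v = (Km/Vmax)·(1/[S]) + 1/Vmax. The two points give (1/[S], 1/v) = (3.831, 0.07576) and (0.09804, 0.01466).
Slope = (0.07576 − 0.01466)/(3.831 − 0.09804) = 0.01636; intercept = 0.07576 − 0.01636×3.831 = 0.01306.
Vmax = 1/intercept = 76.6 μmol/min; Km = slope × Vmax = 0.01636 × 76.6 = 1.25 μM.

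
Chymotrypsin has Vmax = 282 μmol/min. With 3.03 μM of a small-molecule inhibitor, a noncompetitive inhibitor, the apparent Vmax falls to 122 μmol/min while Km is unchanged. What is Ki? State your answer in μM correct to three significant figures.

2.31 μM

Noncompetitive: Vmax,app = Vmax/α with α = 1 + [I]/Ki.
α = Vmax/Vmax,app = 282/122 = 2.311.
Since α = 1 + [I]/Ki, [I]/Ki = 2.311 − 1 = 1.311 and Ki = 3.03/1.311 = 2.31 μM.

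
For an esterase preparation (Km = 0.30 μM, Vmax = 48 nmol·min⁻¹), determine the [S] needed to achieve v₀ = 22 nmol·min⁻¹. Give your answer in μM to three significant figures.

Rearranging v = Vmax[S]/(Km+[S]) gives [S] = Km·v/(Vmax − v).
[S] = 0.30 × 22 / (48 − 22) = 6.600/26.00 = 0.254 μM.

0.254 μM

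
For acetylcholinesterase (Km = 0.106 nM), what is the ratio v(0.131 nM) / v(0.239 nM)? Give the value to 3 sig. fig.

Since Vmax cancels, v₂/v₁ = [S]₂(Km+[S]₁) / [S]₁(Km+[S]₂).
= 0.131×(0.106+0.239) / (0.239×(0.106+0.131)) = 0.04520/0.05664 = 0.798.

0.798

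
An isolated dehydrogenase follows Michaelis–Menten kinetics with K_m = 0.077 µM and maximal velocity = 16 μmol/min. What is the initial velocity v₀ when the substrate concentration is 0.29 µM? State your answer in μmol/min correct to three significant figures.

[S]/(Km+[S]) = 0.29/0.3670 = 0.7902, the fractional saturation.
v = 0.7902 × Vmax = 0.7902 × 16 = 12.6 μmol/min.

12.6 μmol/min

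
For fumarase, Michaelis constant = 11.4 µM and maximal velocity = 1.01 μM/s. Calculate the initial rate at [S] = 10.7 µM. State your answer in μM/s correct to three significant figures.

0.489 μM/s

[S]/(Km+[S]) = 10.7/22.10 = 0.4842, the fractional saturation.
v = 0.4842 × Vmax = 0.4842 × 1.01 = 0.489 μM/s.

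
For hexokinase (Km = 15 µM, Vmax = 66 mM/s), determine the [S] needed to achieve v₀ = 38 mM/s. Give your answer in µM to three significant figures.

20.4 µM

Rearranging v = Vmax[S]/(Km+[S]) gives [S] = Km·v/(Vmax − v).
[S] = 15 × 38 / (66 − 38) = 570.0/28.00 = 20.4 µM.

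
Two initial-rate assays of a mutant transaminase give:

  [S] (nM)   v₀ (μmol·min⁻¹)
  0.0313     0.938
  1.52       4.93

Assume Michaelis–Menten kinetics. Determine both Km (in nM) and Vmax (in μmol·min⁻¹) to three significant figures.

Km = 0.149 nM; Vmax = 5.41 μmol·min⁻¹

In reciprocal form, 1/v = (Km/Vmax)·(1/[S]) + 1/Vmax. The two points give (1/[S], 1/v) = (31.95, 1.066) and (0.6579, 0.2028).
Slope = (1.066 − 0.2028)/(31.95 − 0.6579) = 0.02759; intercept = 1.066 − 0.02759×31.95 = 0.1847.
Vmax = 1/intercept = 5.41 μmol·min⁻¹; Km = slope × Vmax = 0.02759 × 5.41 = 0.149 nM.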